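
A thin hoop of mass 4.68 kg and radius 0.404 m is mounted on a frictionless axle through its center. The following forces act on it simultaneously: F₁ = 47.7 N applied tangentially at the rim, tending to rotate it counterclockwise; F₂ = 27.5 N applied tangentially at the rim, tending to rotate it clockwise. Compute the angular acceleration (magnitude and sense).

I = MR² = (4.68)(0.404)² = 0.7639 kg·m².
Taking counterclockwise as positive: τ₁ = +(47.7)(0.404) = +19.27 N·m; τ₂ = −(27.5)(0.404) = −11.11 N·m.
Net torque τ = 8.161 N·m.
α = τ/I = 8.161/0.7639 = 10.68 rad/s².

α ≈ 10.7 rad/s², counterclockwise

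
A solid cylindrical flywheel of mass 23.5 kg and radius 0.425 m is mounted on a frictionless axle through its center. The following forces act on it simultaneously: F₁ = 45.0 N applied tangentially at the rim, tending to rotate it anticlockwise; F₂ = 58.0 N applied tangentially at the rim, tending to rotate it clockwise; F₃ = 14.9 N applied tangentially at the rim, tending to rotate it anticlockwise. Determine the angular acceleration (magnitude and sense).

α ≈ 0.380 rad/s², anticlockwise

I = ½MR² = (1/2)(23.5)(0.425)² = 2.122 kg·m².
Taking anticlockwise as positive: τ₁ = +(45.0)(0.425) = +19.12 N·m; τ₂ = −(58.0)(0.425) = −24.65 N·m; τ₃ = +(14.9)(0.425) = +6.332 N·m.
Net torque τ = 0.8075 N·m.
α = τ/I = 0.8075/2.122 = 0.3805 rad/s².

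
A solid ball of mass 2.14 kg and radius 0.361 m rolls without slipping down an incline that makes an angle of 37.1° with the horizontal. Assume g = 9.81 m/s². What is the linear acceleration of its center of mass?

Translation along the incline: Mg sinθ − f = Ma.
Rotation about the center: fR = Iα with I = (2/5)MR². No-slip gives a = αR, so f = (I/R²)a = (2/5)M a.
Substituting: Mg sinθ = (1 + 0.4000)Ma, so a = g sinθ/(1 + 0.4000) = (9.81) sin 37.1° / 1.400 = 4.227 m/s².

a ≈ 4.23 m/s²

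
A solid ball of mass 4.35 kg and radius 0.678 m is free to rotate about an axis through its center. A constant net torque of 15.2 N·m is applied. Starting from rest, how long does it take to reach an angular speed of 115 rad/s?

I = (2/5)MR² = (2/5)(4.35)(0.678)² = 0.7999 kg·m².
α = τ/I = 15.2/0.7999 = 19.00 rad/s².
ω = αt ⇒ t = ω/α = 115/19.00 = 6.051 s.

t ≈ 6.05 s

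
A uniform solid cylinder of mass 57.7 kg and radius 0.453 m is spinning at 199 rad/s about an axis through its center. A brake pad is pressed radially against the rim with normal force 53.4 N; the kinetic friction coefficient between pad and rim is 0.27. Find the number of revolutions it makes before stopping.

≈ 2860 revolutions

I = ½MR² = (1/2)(57.7)(0.453)² = 5.920 kg·m².
Friction force f = μN = (0.27)(53.4) = 14.42 N at the rim; torque magnitude τ = fR = 6.531 N·m, opposing ω.
|α| = τ/I = 6.531/5.920 = 1.103 rad/s² (deceleration).
ω² = ω₀² − 2|α|θ with ω = 0 ⇒ θ = ω₀²/(2|α|) = 17950 rad = 2857 rev.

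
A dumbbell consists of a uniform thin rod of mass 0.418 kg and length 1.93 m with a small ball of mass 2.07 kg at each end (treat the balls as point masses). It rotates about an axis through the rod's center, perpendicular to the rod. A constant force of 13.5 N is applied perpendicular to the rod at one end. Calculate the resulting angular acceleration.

I_rod = (1/12)ML² = (1/12)(0.418)(1.93)² = 0.1298 kg·m².
I_balls = 2·m·(L/2)² = 2(2.07)(0.9650)² = 3.855 kg·m².
Total I = 3.985 kg·m².
τ = F·(L/2) = (13.5)(0.965) = 13.03 N·m.
α = τ/I = 13.03/3.985 = 3.269 rad/s².

α ≈ 3.27 rad/s²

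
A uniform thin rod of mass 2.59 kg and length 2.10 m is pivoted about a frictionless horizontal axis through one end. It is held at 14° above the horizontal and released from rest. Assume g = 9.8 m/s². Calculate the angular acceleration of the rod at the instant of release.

About the pivot, I = (1/3)ML² = (1/3)(2.59)(2.10)² = 3.807 kg·m².
The weight acts at the center, a distance L/2 = 1.050 m from the pivot; τ = Mg(L/2) cos 14° = 25.86 N·m.
α = τ/I = 25.86/3.807 = 6.792 rad/s².
(Equivalently α = (3g/(2L)) cos 14° = 6.792 rad/s².)

α ≈ 6.79 rad/s²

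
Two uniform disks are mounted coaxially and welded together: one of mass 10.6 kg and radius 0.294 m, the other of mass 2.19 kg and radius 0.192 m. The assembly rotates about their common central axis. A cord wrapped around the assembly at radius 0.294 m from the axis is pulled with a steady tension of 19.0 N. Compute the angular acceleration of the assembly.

α ≈ 11.2 rad/s²

I = ½M₁R₁² + ½M₂R₂² = ½(10.6)(0.294)² + ½(2.19)(0.192)² = 0.4985 kg·m².
τ = F r = (19.0)(0.294) = 5.586 N·m.
α = τ/I = 5.586/0.4985 = 11.21 rad/s².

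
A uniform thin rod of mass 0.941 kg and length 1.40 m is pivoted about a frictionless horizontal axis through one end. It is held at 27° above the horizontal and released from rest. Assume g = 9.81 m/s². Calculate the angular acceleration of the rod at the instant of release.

About the pivot, I = (1/3)ML² = (1/3)(0.941)(1.40)² = 0.6148 kg·m².
The weight acts at the center, a distance L/2 = 0.7000 m from the pivot; τ = Mg(L/2) cos 27° = 5.758 N·m.
α = τ/I = 5.758/0.6148 = 9.365 rad/s².

α ≈ 9.37 rad/s²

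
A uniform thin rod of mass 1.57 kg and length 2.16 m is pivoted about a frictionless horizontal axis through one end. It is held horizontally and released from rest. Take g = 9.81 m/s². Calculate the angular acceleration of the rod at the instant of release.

α ≈ 6.81 rad/s²

About the pivot, I = (1/3)ML² = (1/3)(1.57)(2.16)² = 2.442 kg·m².
The weight acts at the center, a distance L/2 = 1.080 m from the pivot; τ = Mg(L/2) = 16.63 N·m.
α = τ/I = 16.63/2.442 = 6.812 rad/s².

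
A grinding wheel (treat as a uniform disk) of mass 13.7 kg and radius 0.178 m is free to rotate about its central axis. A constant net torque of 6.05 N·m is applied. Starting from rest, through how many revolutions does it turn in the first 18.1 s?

I = ½MR² = (1/2)(13.7)(0.178)² = 0.2170 kg·m².
α = τ/I = 6.05/0.2170 = 27.88 rad/s².
θ = ½αt² = ½(27.88)(18.1)² = 4566 rad.
Revolutions = θ/(2π) = 726.7.

≈ 727 revolutions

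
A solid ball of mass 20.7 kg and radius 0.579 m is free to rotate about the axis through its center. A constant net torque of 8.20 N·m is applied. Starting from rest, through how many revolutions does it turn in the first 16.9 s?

≈ 67.1 revolutions

I = (2/5)MR² = (2/5)(20.7)(0.579)² = 2.776 kg·m².
α = τ/I = 8.20/2.776 = 2.954 rad/s².
θ = ½αt² = ½(2.954)(16.9)² = 421.9 rad.
Revolutions = θ/(2π) = 67.14.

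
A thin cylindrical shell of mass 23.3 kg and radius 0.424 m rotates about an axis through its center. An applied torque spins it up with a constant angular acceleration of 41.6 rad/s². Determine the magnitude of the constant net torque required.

I = MR² = (23.3)(0.424)² = 4.189 kg·m².
τ = Iα = (4.189)(41.60) = 174.3 N·m.

τ ≈ 174 N·m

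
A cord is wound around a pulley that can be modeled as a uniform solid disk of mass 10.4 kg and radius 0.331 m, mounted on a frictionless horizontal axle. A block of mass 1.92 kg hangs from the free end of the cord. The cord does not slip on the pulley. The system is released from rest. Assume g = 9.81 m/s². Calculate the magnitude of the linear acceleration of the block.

a ≈ 2.65 m/s²

I = ½MR² = (1/2)(10.4)(0.331)² = 0.5697 kg·m².
Block: mg − T = ma. Pulley: TR = Iα. No-slip: a = αR, so T = (I/R²)a = 5.200·a.
Then mg = (m + 5.200)a, so a = (1.92)(9.81)/(1.92 + 5.200) = 2.645 m/s².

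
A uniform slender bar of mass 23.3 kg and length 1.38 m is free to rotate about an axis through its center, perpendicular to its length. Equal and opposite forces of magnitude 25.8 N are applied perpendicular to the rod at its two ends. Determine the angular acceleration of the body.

I = (1/12)ML² = (1/12)(23.3)(1.38)² = 3.698 kg·m².
The couple gives τ = F·(L/2) + F·(L/2) = F L = (25.8)(1.38) = 35.60 N·m.
Newton's second law for rotation, τ = Iα, gives α = τ/I = 35.60/3.698 = 9.629 rad/s².

α ≈ 9.63 rad/s²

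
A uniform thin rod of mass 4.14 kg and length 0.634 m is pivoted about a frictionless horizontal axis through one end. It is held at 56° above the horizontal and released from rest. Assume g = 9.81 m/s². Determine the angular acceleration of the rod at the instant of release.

α ≈ 13.0 rad/s²

About the pivot, I = (1/3)ML² = (1/3)(4.14)(0.634)² = 0.5547 kg·m².
The weight acts at the center, a distance L/2 = 0.3170 m from the pivot; τ = Mg(L/2) cos 56° = 7.199 N·m.
α = τ/I = 7.199/0.5547 = 12.98 rad/s².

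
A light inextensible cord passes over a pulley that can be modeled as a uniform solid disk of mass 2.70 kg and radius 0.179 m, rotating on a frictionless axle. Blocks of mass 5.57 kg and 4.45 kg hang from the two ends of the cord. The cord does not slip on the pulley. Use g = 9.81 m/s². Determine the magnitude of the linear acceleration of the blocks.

a ≈ 0.966 m/s²

I = ½MR² = (1/2)(2.70)(0.179)² = 0.04326 kg·m².
Heavier block: m₁g − T₁ = m₁a. Lighter block: T₂ − m₂g = m₂a.
Pulley: (T₁ − T₂)R = Iα = I(a/R), so T₁ − T₂ = (I/R²)a = (1/2)M_p a = 1.350·a.
Adding the three: (m₁ − m₂)g = (m₁ + m₂ + 1.350)a, so a = (5.57 − 4.45)(9.81)/(5.57 + 4.45 + 1.350) = 0.9663 m/s².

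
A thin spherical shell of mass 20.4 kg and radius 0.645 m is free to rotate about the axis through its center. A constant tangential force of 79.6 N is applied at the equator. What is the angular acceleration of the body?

α ≈ 9.07 rad/s²

I = (2/3)MR² = (2/3)(20.4)(0.645)² = 5.658 kg·m².
τ = F R = (79.6)(0.645) = 51.34 N·m.
From τ = Iα: α = 51.34/5.658 = 9.074 rad/s².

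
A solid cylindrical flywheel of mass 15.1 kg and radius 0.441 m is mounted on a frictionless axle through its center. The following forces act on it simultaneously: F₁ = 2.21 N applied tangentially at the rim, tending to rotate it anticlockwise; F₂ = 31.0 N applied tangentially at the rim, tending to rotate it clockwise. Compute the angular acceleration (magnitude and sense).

α ≈ 8.65 rad/s², clockwise

I = ½MR² = (1/2)(15.1)(0.441)² = 1.468 kg·m².
Taking anticlockwise as positive: τ₁ = +(2.21)(0.441) = +0.9746 N·m; τ₂ = −(31.0)(0.441) = −13.67 N·m.
Net torque τ = -12.70 N·m.
α = τ/I = -12.70/1.468 = -8.647 rad/s².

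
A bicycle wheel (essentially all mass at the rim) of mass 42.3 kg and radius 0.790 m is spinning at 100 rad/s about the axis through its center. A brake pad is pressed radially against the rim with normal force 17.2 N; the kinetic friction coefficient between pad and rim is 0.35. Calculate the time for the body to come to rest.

I = MR² = (42.3)(0.790)² = 26.40 kg·m².
Friction force f = μN = (0.35)(17.2) = 6.020 N at the rim; torque magnitude τ = fR = 4.756 N·m, opposing ω.
|α| = τ/I = 4.756/26.40 = 0.1801 rad/s² (deceleration).
0 = ω₀ − |α|t ⇒ t = ω₀/|α| = 100/0.1801 = 555.1 s.

t ≈ 555 s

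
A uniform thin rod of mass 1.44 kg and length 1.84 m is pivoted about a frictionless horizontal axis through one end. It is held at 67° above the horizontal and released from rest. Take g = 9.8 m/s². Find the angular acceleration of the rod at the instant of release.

α ≈ 3.12 rad/s²

About the pivot, I = (1/3)ML² = (1/3)(1.44)(1.84)² = 1.625 kg·m².
The weight acts at the center, a distance L/2 = 0.9200 m from the pivot; τ = Mg(L/2) cos 67° = 5.073 N·m.
α = τ/I = 5.073/1.625 = 3.122 rad/s².
(Equivalently α = (3g/(2L)) cos 67° = 3.122 rad/s².)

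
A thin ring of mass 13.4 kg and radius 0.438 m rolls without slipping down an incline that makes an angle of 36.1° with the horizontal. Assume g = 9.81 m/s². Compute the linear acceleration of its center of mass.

Translation along the incline: Mg sinθ − f = Ma.
Rotation about the center: fR = Iα with I = MR². No-slip gives a = αR, so f = (I/R²)a = M a.
Substituting: Mg sinθ = (1 + 1.000)Ma, so a = g sinθ/(1 + 1.000) = (9.81) sin 36.1° / 2.000 = 2.890 m/s².

a ≈ 2.89 m/s²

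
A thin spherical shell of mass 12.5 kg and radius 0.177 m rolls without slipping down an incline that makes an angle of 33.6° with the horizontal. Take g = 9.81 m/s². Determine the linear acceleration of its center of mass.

Translation along the incline: Mg sinθ − f = Ma.
Rotation about the center: fR = Iα with I = (2/3)MR². No-slip gives a = αR, so f = (I/R²)a = (2/3)M a.
Substituting: Mg sinθ = (1 + 0.6667)Ma, so a = g sinθ/(1 + 0.6667) = (9.81) sin 33.6° / 1.667 = 3.257 m/s².

a ≈ 3.26 m/s²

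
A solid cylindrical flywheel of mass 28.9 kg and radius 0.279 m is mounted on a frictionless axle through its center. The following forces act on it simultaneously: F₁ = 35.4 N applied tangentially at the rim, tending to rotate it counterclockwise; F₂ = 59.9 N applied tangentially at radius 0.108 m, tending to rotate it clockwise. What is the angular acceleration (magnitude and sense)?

I = ½MR² = (1/2)(28.9)(0.279)² = 1.125 kg·m².
Taking counterclockwise as positive: τ₁ = +(35.4)(0.279) = +9.877 N·m; τ₂ = −(59.9)(0.108) = −6.469 N·m.
Net torque τ = 3.407 N·m.
α = τ/I = 3.407/1.125 = 3.029 rad/s².

α ≈ 3.03 rad/s², counterclockwise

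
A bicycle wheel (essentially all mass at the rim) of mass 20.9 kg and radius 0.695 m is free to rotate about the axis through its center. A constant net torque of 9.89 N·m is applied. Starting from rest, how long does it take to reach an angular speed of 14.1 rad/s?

t ≈ 14.4 s

I = MR² = (20.9)(0.695)² = 10.10 kg·m².
α = τ/I = 9.89/10.10 = 0.9797 rad/s².
ω = αt ⇒ t = ω/α = 14.1/0.9797 = 14.39 s.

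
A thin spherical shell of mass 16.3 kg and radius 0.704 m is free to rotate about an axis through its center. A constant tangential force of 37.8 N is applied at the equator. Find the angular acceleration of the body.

I = (2/3)MR² = (2/3)(16.3)(0.704)² = 5.386 kg·m².
τ = F R = (37.8)(0.704) = 26.61 N·m.
Newton's second law for rotation, τ = Iα, gives α = τ/I = 26.61/5.386 = 4.941 rad/s².

α ≈ 4.94 rad/s²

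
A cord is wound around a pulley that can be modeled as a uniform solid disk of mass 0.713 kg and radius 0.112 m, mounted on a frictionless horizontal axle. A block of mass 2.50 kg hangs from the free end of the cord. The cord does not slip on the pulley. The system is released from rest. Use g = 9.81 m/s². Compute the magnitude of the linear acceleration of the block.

I = ½MR² = (1/2)(0.713)(0.112)² = 0.004472 kg·m².
Block: mg − T = ma. Pulley: TR = Iα. No-slip: a = αR, so T = (I/R²)a = 0.3565·a.
Then mg = (m + 0.3565)a, so a = (2.50)(9.81)/(2.50 + 0.3565) = 8.586 m/s².

a ≈ 8.59 m/s²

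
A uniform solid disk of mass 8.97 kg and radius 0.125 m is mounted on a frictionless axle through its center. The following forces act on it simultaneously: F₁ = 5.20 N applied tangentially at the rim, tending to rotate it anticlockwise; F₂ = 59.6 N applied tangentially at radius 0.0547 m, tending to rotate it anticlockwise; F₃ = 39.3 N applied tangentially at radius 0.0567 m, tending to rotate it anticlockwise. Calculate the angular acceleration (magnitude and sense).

α ≈ 87.6 rad/s², anticlockwise

I = ½MR² = (1/2)(8.97)(0.125)² = 0.07008 kg·m².
Taking anticlockwise as positive: τ₁ = +(5.20)(0.125) = +0.6500 N·m; τ₂ = +(59.6)(0.0547) = +3.260 N·m; τ₃ = +(39.3)(0.0567) = +2.228 N·m.
Net torque τ = 6.138 N·m.
α = τ/I = 6.138/0.07008 = 87.59 rad/s².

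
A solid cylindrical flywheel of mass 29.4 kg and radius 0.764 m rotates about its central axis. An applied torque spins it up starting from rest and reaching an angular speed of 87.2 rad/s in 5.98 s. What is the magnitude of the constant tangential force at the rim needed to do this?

F ≈ 164 N

I = ½MR² = (1/2)(29.4)(0.764)² = 8.580 kg·m².
α = Δω/Δt = (87.2 − 0)/5.98 = 14.58 rad/s².
The required torque is τ = Iα = (8.580)(14.58) = 125.1 N·m.
A tangential force at the rim gives τ = FR, so F = τ/R = 125.1/0.764 = 163.8 N.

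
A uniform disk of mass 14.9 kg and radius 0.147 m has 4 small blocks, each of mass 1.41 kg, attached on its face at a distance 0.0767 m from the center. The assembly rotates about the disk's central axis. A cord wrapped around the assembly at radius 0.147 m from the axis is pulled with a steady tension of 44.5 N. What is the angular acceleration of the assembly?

I_disk = ½MR² = ½(14.9)(0.147)² = 0.1610 kg·m².
I_blocks = 4·m·r² = 4(1.41)(0.0767)² = 0.03318 kg·m².
Total I = 0.1942 kg·m².
τ = F r = (44.5)(0.147) = 6.541 N·m.
α = τ/I = 6.541/0.1942 = 33.69 rad/s².

α ≈ 33.7 rad/s²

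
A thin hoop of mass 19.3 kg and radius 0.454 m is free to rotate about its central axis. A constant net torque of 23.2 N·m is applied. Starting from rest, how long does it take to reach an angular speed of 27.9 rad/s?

t ≈ 4.78 s

I = MR² = (19.3)(0.454)² = 3.978 kg·m².
α = τ/I = 23.2/3.978 = 5.832 rad/s².
ω = αt ⇒ t = ω/α = 27.9/5.832 = 4.784 s.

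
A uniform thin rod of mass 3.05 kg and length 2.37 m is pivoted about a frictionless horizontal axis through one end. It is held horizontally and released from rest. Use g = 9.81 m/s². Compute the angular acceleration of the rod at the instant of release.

About the pivot, I = (1/3)ML² = (1/3)(3.05)(2.37)² = 5.711 kg·m².
The weight acts at the center, a distance L/2 = 1.185 m from the pivot; τ = Mg(L/2) = 35.46 N·m.
α = τ/I = 35.46/5.711 = 6.209 rad/s².
(Equivalently α = (3g/(2L)) = 6.209 rad/s².)

α ≈ 6.21 rad/s²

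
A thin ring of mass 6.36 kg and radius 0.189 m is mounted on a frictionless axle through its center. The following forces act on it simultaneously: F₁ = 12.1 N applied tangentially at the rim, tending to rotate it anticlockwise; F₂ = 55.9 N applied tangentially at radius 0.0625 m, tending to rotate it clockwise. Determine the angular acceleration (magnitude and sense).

α ≈ 5.31 rad/s², clockwise

I = MR² = (6.36)(0.189)² = 0.2272 kg·m².
Taking anticlockwise as positive: τ₁ = +(12.1)(0.189) = +2.287 N·m; τ₂ = −(55.9)(0.0625) = −3.494 N·m.
Net torque τ = -1.207 N·m.
α = τ/I = -1.207/0.2272 = -5.312 rad/s².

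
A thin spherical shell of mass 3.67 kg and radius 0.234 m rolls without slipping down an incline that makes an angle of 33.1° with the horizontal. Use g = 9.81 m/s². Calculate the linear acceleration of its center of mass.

a ≈ 3.21 m/s²

Translation along the incline: Mg sinθ − f = Ma.
Rotation about the center: fR = Iα with I = (2/3)MR². No-slip gives a = αR, so f = (I/R²)a = (2/3)M a.
Substituting: Mg sinθ = (1 + 0.6667)Ma, so a = g sinθ/(1 + 0.6667) = (9.81) sin 33.1° / 1.667 = 3.214 m/s².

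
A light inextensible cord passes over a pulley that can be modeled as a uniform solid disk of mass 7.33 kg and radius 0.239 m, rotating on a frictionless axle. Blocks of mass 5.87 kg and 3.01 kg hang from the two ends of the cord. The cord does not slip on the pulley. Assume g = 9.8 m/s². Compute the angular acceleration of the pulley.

I = ½MR² = (1/2)(7.33)(0.239)² = 0.2093 kg·m².
Heavier block: m₁g − T₁ = m₁a. Lighter block: T₂ − m₂g = m₂a.
Pulley: (T₁ − T₂)R = Iα = I(a/R), so T₁ − T₂ = (I/R²)a = (1/2)M_p a = 3.665·a.
Adding the three: (m₁ − m₂)g = (m₁ + m₂ + 3.665)a, so a = (5.87 − 3.01)(9.8)/(5.87 + 3.01 + 3.665) = 2.234 m/s².
α = a/R = 2.234/0.239 = 9.348 rad/s².

α ≈ 9.35 rad/s²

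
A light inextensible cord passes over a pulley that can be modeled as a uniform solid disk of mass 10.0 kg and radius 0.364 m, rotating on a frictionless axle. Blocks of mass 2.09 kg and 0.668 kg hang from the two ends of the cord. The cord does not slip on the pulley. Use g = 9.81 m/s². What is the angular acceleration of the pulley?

α ≈ 4.94 rad/s²

I = ½MR² = (1/2)(10.0)(0.364)² = 0.6625 kg·m².
Heavier block: m₁g − T₁ = m₁a. Lighter block: T₂ − m₂g = m₂a.
Pulley: (T₁ − T₂)R = Iα = I(a/R), so T₁ − T₂ = (I/R²)a = (1/2)M_p a = 5.000·a.
Adding the three: (m₁ − m₂)g = (m₁ + m₂ + 5.000)a, so a = (2.09 − 0.668)(9.81)/(2.09 + 0.668 + 5.000) = 1.798 m/s².
α = a/R = 1.798/0.364 = 4.940 rad/s².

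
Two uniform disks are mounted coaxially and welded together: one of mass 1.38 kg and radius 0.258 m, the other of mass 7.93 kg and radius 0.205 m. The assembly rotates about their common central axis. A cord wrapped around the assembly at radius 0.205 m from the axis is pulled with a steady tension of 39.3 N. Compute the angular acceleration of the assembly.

I = ½M₁R₁² + ½M₂R₂² = ½(1.38)(0.258)² + ½(7.93)(0.205)² = 0.2126 kg·m².
τ = F r = (39.3)(0.205) = 8.056 N·m.
α = τ/I = 8.056/0.2126 = 37.90 rad/s².

α ≈ 37.9 rad/s²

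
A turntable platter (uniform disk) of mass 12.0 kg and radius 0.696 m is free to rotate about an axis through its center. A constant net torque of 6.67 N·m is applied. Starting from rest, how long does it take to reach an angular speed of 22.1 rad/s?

t ≈ 9.63 s

I = ½MR² = (1/2)(12.0)(0.696)² = 2.906 kg·m².
α = τ/I = 6.67/2.906 = 2.295 rad/s².
ω = αt ⇒ t = ω/α = 22.1/2.295 = 9.630 s.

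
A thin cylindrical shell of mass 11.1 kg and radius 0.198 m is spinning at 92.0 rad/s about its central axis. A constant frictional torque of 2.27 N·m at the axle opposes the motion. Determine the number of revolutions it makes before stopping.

≈ 129 revolutions

I = MR² = (11.1)(0.198)² = 0.4352 kg·m².
The net torque has magnitude 2.27 N·m, opposing ω.
|α| = τ/I = 2.270/0.4352 = 5.216 rad/s² (deceleration).
ω² = ω₀² − 2|α|θ with ω = 0 ⇒ θ = ω₀²/(2|α|) = 811.3 rad = 129.1 rev.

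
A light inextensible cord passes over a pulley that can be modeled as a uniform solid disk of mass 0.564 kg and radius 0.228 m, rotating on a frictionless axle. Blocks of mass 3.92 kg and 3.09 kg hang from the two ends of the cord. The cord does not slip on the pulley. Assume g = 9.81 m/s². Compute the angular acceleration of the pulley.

I = ½MR² = (1/2)(0.564)(0.228)² = 0.01466 kg·m².
Heavier block: m₁g − T₁ = m₁a. Lighter block: T₂ − m₂g = m₂a.
Pulley: (T₁ − T₂)R = Iα = I(a/R), so T₁ − T₂ = (I/R²)a = (1/2)M_p a = 0.2820·a.
Adding the three: (m₁ − m₂)g = (m₁ + m₂ + 0.2820)a, so a = (3.92 − 3.09)(9.81)/(3.92 + 3.09 + 0.2820) = 1.117 m/s².
α = a/R = 1.117/0.228 = 4.897 rad/s².

α ≈ 4.90 rad/s²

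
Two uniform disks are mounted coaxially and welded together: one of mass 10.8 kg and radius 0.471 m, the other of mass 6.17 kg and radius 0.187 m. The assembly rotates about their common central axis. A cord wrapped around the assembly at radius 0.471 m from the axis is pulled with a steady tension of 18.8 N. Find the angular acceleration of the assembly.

I = ½M₁R₁² + ½M₂R₂² = ½(10.8)(0.471)² + ½(6.17)(0.187)² = 1.306 kg·m².
τ = F r = (18.8)(0.471) = 8.855 N·m.
α = τ/I = 8.855/1.306 = 6.781 rad/s².

α ≈ 6.78 rad/s²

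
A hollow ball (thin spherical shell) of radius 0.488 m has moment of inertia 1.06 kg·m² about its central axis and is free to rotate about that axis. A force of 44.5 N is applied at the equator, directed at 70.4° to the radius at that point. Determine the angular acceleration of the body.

α ≈ 19.3 rad/s²

Only the tangential component produces torque: τ = F R sinθ = (44.5)(0.488) sin 70.4° = 20.46 N·m.
Newton's second law for rotation, τ = Iα, gives α = τ/I = 20.46/1.060 = 19.30 rad/s².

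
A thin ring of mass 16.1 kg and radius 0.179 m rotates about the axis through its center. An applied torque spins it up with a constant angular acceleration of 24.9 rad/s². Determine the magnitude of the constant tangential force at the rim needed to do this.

I = MR² = (16.1)(0.179)² = 0.5159 kg·m².
The required torque is τ = Iα = (0.5159)(24.90) = 12.84 N·m.
A tangential force at the rim gives τ = FR, so F = τ/R = 12.84/0.179 = 71.76 N.

F ≈ 71.8 N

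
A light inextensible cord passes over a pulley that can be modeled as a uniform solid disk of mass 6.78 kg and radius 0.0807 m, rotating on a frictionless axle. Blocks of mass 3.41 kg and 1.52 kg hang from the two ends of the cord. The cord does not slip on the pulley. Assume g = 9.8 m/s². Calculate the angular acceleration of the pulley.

I = ½MR² = (1/2)(6.78)(0.0807)² = 0.02208 kg·m².
Heavier block: m₁g − T₁ = m₁a. Lighter block: T₂ − m₂g = m₂a.
Pulley: (T₁ − T₂)R = Iα = I(a/R), so T₁ − T₂ = (I/R²)a = (1/2)M_p a = 3.390·a.
Adding the three: (m₁ − m₂)g = (m₁ + m₂ + 3.390)a, so a = (3.41 − 1.52)(9.8)/(3.41 + 1.52 + 3.390) = 2.226 m/s².
α = a/R = 2.226/0.0807 = 27.59 rad/s².

α ≈ 27.6 rad/s²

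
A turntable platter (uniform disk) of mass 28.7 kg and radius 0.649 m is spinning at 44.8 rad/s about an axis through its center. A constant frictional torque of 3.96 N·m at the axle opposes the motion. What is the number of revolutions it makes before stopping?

≈ 244 revolutions

I = ½MR² = (1/2)(28.7)(0.649)² = 6.044 kg·m².
The net torque has magnitude 3.96 N·m, opposing ω.
|α| = τ/I = 3.960/6.044 = 0.6552 rad/s² (deceleration).
ω² = ω₀² − 2|α|θ with ω = 0 ⇒ θ = ω₀²/(2|α|) = 1532 rad = 243.8 rev.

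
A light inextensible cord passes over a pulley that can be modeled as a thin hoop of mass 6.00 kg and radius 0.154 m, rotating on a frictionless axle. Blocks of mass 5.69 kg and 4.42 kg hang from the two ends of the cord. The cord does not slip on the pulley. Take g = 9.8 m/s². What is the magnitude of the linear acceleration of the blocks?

I = MR² = (6.00)(0.154)² = 0.1423 kg·m².
Heavier block: m₁g − T₁ = m₁a. Lighter block: T₂ − m₂g = m₂a.
Pulley: (T₁ − T₂)R = Iα = I(a/R), so T₁ − T₂ = (I/R²)a = 1·M_p a = 6.000·a.
Adding the three: (m₁ − m₂)g = (m₁ + m₂ + 6.000)a, so a = (5.69 − 4.42)(9.8)/(5.69 + 4.42 + 6.000) = 0.7726 m/s².

a ≈ 0.773 m/s²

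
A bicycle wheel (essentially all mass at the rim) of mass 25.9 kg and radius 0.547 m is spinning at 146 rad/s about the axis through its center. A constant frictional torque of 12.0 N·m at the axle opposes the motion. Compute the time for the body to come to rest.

t ≈ 94.3 s

I = MR² = (25.9)(0.547)² = 7.750 kg·m².
The net torque has magnitude 12.0 N·m, opposing ω.
|α| = τ/I = 12.00/7.750 = 1.548 rad/s² (deceleration).
0 = ω₀ − |α|t ⇒ t = ω₀/|α| = 146/1.548 = 94.29 s.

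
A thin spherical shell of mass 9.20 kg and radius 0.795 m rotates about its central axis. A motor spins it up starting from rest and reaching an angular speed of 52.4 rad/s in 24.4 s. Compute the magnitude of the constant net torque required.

τ ≈ 8.32 N·m

I = (2/3)MR² = (2/3)(9.20)(0.795)² = 3.876 kg·m².
α = Δω/Δt = (52.4 − 0)/24.4 = 2.148 rad/s².
τ = Iα = (3.876)(2.148) = 8.325 N·m.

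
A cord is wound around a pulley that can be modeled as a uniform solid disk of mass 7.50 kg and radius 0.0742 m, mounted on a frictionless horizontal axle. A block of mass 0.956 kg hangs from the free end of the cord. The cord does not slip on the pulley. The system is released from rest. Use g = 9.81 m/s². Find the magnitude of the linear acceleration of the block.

a ≈ 1.99 m/s²

I = ½MR² = (1/2)(7.50)(0.0742)² = 0.02065 kg·m².
Block: mg − T = ma. Pulley: TR = Iα. No-slip: a = αR, so T = (I/R²)a = 3.750·a.
Then mg = (m + 3.750)a, so a = (0.956)(9.81)/(0.956 + 3.750) = 1.993 m/s².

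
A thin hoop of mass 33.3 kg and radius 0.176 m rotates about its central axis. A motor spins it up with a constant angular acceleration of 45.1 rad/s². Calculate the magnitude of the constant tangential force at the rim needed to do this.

I = MR² = (33.3)(0.176)² = 1.032 kg·m².
The required torque is τ = Iα = (1.032)(45.10) = 46.52 N·m.
A tangential force at the rim gives τ = FR, so F = τ/R = 46.52/0.176 = 264.3 N.

F ≈ 264 N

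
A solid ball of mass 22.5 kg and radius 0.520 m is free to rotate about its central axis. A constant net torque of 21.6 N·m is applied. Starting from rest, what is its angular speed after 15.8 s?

ω ≈ 140 rad/s

I = (2/5)MR² = (2/5)(22.5)(0.520)² = 2.434 kg·m².
α = τ/I = 21.6/2.434 = 8.876 rad/s².
ω = ω₀ + αt = 0 + (8.876)(15.8) = 140.2 rad/s.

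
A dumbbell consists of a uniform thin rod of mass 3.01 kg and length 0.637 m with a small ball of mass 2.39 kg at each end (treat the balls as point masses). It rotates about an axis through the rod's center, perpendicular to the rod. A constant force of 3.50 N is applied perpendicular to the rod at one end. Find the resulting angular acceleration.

I_rod = (1/12)ML² = (1/12)(3.01)(0.637)² = 0.1018 kg·m².
I_balls = 2·m·(L/2)² = 2(2.39)(0.3185)² = 0.4849 kg·m².
Total I = 0.5867 kg·m².
τ = F·(L/2) = (3.50)(0.319) = 1.115 N·m.
α = τ/I = 1.115/0.5867 = 1.900 rad/s².

α ≈ 1.90 rad/s²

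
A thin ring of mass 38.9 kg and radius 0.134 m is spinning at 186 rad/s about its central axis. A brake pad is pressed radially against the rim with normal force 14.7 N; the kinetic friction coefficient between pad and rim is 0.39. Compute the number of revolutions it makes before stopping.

I = MR² = (38.9)(0.134)² = 0.6985 kg·m².
Friction force f = μN = (0.39)(14.7) = 5.733 N at the rim; torque magnitude τ = fR = 0.7682 N·m, opposing ω.
|α| = τ/I = 0.7682/0.6985 = 1.100 rad/s² (deceleration).
ω² = ω₀² − 2|α|θ with ω = 0 ⇒ θ = ω₀²/(2|α|) = 15730 rad = 2503 rev.

≈ 2500 revolutions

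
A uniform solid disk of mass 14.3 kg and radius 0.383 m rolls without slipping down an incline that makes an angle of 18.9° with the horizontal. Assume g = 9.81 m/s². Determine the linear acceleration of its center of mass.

Translation along the incline: Mg sinθ − f = Ma.
Rotation about the center: fR = Iα with I = ½MR². No-slip gives a = αR, so f = (I/R²)a = (1/2)M a.
Substituting: Mg sinθ = (1 + 0.5000)Ma, so a = g sinθ/(1 + 0.5000) = (9.81) sin 18.9° / 1.500 = 2.118 m/s².

a ≈ 2.12 m/s²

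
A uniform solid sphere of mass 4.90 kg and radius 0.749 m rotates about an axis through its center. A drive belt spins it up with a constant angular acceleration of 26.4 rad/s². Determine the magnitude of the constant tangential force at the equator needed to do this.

F ≈ 38.8 N

I = (2/5)MR² = (2/5)(4.90)(0.749)² = 1.100 kg·m².
The required torque is τ = Iα = (1.100)(26.40) = 29.03 N·m.
A tangential force at the equator gives τ = FR, so F = τ/R = 29.03/0.749 = 38.76 N.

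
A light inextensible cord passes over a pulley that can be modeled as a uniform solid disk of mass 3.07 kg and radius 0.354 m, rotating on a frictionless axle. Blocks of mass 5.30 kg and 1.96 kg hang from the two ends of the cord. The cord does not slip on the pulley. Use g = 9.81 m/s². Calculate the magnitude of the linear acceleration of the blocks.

I = ½MR² = (1/2)(3.07)(0.354)² = 0.1924 kg·m².
Heavier block: m₁g − T₁ = m₁a. Lighter block: T₂ − m₂g = m₂a.
Pulley: (T₁ − T₂)R = Iα = I(a/R), so T₁ − T₂ = (I/R²)a = (1/2)M_p a = 1.535·a.
Adding the three: (m₁ − m₂)g = (m₁ + m₂ + 1.535)a, so a = (5.30 − 1.96)(9.81)/(5.30 + 1.96 + 1.535) = 3.725 m/s².

a ≈ 3.73 m/s²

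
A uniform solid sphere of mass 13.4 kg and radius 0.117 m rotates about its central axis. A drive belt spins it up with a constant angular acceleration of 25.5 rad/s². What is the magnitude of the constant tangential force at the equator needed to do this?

I = (2/5)MR² = (2/5)(13.4)(0.117)² = 0.07337 kg·m².
The required torque is τ = Iα = (0.07337)(25.50) = 1.871 N·m.
A tangential force at the equator gives τ = FR, so F = τ/R = 1.871/0.117 = 15.99 N.

F ≈ 16.0 N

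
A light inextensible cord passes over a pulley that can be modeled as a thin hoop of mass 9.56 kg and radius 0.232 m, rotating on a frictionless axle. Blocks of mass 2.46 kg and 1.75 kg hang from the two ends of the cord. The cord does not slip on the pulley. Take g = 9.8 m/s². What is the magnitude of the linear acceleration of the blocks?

I = MR² = (9.56)(0.232)² = 0.5146 kg·m².
Heavier block: m₁g − T₁ = m₁a. Lighter block: T₂ − m₂g = m₂a.
Pulley: (T₁ − T₂)R = Iα = I(a/R), so T₁ − T₂ = (I/R²)a = 1·M_p a = 9.560·a.
Adding the three: (m₁ − m₂)g = (m₁ + m₂ + 9.560)a, so a = (2.46 − 1.75)(9.8)/(2.46 + 1.75 + 9.560) = 0.5053 m/s².

a ≈ 0.505 m/s²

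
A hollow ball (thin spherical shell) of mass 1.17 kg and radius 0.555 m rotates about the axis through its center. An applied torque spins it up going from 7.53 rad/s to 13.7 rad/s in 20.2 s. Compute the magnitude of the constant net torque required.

I = (2/3)MR² = (2/3)(1.17)(0.555)² = 0.2403 kg·m².
α = Δω/Δt = (13.7 − 7.53)/20.2 = 0.3054 rad/s².
τ = Iα = (0.2403)(0.3054) = 0.07339 N·m.

τ ≈ 0.0734 N·m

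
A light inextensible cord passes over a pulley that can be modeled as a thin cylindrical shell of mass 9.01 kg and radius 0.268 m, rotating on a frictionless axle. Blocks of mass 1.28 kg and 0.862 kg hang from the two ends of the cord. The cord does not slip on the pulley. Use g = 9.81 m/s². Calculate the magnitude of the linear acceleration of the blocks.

a ≈ 0.368 m/s²

I = MR² = (9.01)(0.268)² = 0.6471 kg·m².
Heavier block: m₁g − T₁ = m₁a. Lighter block: T₂ − m₂g = m₂a.
Pulley: (T₁ − T₂)R = Iα = I(a/R), so T₁ − T₂ = (I/R²)a = 1·M_p a = 9.010·a.
Adding the three: (m₁ − m₂)g = (m₁ + m₂ + 9.010)a, so a = (1.28 − 0.862)(9.81)/(1.28 + 0.862 + 9.010) = 0.3677 m/s².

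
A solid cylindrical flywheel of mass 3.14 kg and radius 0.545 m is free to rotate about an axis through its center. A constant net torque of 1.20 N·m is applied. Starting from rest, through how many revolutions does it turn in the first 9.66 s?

≈ 19.1 revolutions

I = ½MR² = (1/2)(3.14)(0.545)² = 0.4663 kg·m².
α = τ/I = 1.20/0.4663 = 2.573 rad/s².
θ = ½αt² = ½(2.573)(9.66)² = 120.1 rad.
Revolutions = θ/(2π) = 19.11.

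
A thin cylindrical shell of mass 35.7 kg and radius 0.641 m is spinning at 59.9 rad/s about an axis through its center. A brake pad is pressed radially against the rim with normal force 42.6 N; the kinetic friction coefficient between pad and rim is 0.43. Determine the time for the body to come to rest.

t ≈ 74.8 s

I = MR² = (35.7)(0.641)² = 14.67 kg·m².
Friction force f = μN = (0.43)(42.6) = 18.32 N at the rim; torque magnitude τ = fR = 11.74 N·m, opposing ω.
|α| = τ/I = 11.74/14.67 = 0.8005 rad/s² (deceleration).
0 = ω₀ − |α|t ⇒ t = ω₀/|α| = 59.9/0.8005 = 74.83 s.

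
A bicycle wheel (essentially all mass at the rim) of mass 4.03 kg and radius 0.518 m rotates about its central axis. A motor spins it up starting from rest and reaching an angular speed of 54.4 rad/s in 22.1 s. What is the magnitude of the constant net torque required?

τ ≈ 2.66 N·m

I = MR² = (4.03)(0.518)² = 1.081 kg·m².
α = Δω/Δt = (54.4 − 0)/22.1 = 2.462 rad/s².
τ = Iα = (1.081)(2.462) = 2.662 N·m.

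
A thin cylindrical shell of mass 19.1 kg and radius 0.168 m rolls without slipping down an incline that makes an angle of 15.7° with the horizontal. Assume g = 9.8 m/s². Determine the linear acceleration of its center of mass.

Translation along the incline: Mg sinθ − f = Ma.
Rotation about the center: fR = Iα with I = MR². No-slip gives a = αR, so f = (I/R²)a = M a.
Substituting: Mg sinθ = (1 + 1.000)Ma, so a = g sinθ/(1 + 1.000) = (9.8) sin 15.7° / 2.000 = 1.326 m/s².

a ≈ 1.33 m/s²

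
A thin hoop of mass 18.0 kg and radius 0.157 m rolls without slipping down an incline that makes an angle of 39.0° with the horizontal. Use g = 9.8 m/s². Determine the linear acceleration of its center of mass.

a ≈ 3.08 m/s²

Translation along the incline: Mg sinθ − f = Ma.
Rotation about the center: fR = Iα with I = MR². No-slip gives a = αR, so f = (I/R²)a = M a.
Substituting: Mg sinθ = (1 + 1.000)Ma, so a = g sinθ/(1 + 1.000) = (9.8) sin 39.0° / 2.000 = 3.084 m/s².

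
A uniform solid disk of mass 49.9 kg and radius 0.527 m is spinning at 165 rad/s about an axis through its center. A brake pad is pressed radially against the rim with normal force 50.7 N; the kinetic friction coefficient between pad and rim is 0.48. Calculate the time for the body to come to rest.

t ≈ 89.1 s

I = ½MR² = (1/2)(49.9)(0.527)² = 6.929 kg·m².
Friction force f = μN = (0.48)(50.7) = 24.34 N at the rim; torque magnitude τ = fR = 12.83 N·m, opposing ω.
|α| = τ/I = 12.83/6.929 = 1.851 rad/s² (deceleration).
0 = ω₀ − |α|t ⇒ t = ω₀/|α| = 165/1.851 = 89.15 s.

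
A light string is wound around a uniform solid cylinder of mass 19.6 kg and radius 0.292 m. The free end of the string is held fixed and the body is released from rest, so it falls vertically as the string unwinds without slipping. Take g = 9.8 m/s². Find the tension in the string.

Translation: Mg − T = Ma. Rotation about the center: TR = Iα with I = ½MR².
With a = αR: T = (I/R²)a = (1/2)M a, so Mg = (1 + 0.5000)Ma.
a = g/(1 + 0.5000) = 9.8/1.500 = 6.533 m/s².
T = 0.5000·M·a = (0.5000)(19.6)(6.533) = 64.03 N.

T ≈ 64.0 N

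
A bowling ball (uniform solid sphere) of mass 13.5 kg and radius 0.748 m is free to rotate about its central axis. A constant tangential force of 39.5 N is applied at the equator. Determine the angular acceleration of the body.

I = (2/5)MR² = (2/5)(13.5)(0.748)² = 3.021 kg·m².
τ = F R = (39.5)(0.748) = 29.55 N·m.
From τ = Iα: α = 29.55/3.021 = 9.779 rad/s².

α ≈ 9.78 rad/s²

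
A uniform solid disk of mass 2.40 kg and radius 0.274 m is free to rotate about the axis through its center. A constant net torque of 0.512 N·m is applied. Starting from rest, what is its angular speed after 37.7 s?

I = ½MR² = (1/2)(2.40)(0.274)² = 0.09009 kg·m².
α = τ/I = 0.512/0.09009 = 5.683 rad/s².
ω = ω₀ + αt = 0 + (5.683)(37.7) = 214.3 rad/s.

ω ≈ 214 rad/s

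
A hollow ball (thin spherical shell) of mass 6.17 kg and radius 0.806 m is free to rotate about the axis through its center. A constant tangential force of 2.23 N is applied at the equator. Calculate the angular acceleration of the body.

I = (2/3)MR² = (2/3)(6.17)(0.806)² = 2.672 kg·m².
τ = F R = (2.23)(0.806) = 1.797 N·m.
From τ = Iα: α = 1.797/2.672 = 0.6726 rad/s².

α ≈ 0.673 rad/s²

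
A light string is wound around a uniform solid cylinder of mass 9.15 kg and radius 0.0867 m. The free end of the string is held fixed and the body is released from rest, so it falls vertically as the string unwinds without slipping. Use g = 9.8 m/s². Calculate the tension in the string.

Translation: Mg − T = Ma. Rotation about the center: TR = Iα with I = ½MR².
With a = αR: T = (I/R²)a = (1/2)M a, so Mg = (1 + 0.5000)Ma.
a = g/(1 + 0.5000) = 9.8/1.500 = 6.533 m/s².
T = 0.5000·M·a = (0.5000)(9.15)(6.533) = 29.89 N.

T ≈ 29.9 N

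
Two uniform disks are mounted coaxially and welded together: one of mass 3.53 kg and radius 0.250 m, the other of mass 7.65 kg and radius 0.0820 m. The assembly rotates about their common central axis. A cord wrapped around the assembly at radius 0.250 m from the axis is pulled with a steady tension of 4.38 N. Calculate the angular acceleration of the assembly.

α ≈ 8.05 rad/s²

I = ½M₁R₁² + ½M₂R₂² = ½(3.53)(0.250)² + ½(7.65)(0.0820)² = 0.1360 kg·m².
τ = F r = (4.38)(0.250) = 1.095 N·m.
α = τ/I = 1.095/0.1360 = 8.050 rad/s².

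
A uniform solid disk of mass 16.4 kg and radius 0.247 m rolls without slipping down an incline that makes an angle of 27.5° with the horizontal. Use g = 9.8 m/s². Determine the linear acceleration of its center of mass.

Translation along the incline: Mg sinθ − f = Ma.
Rotation about the center: fR = Iα with I = ½MR². No-slip gives a = αR, so f = (I/R²)a = (1/2)M a.
Substituting: Mg sinθ = (1 + 0.5000)Ma, so a = g sinθ/(1 + 0.5000) = (9.8) sin 27.5° / 1.500 = 3.017 m/s².

a ≈ 3.02 m/s²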